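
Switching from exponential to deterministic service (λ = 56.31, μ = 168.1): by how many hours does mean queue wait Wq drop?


ρ = 56.31/168.1 = 0.3350
Wq(M/M/1) = ρ/(μ−λ) = 0.3350/111.79 = 0.002997 hr
Wq(M/D/1) = ρ/(2(μ−λ)) = 0.001498 hr
Savings = 0.002997 − 0.001498 = 0.001498 hr

Final: 0.001498 hr


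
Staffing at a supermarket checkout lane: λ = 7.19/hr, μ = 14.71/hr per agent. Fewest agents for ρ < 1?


Stability requires cμ > λ ⇔ c > λ/μ.
λ/μ = 7.19/14.71 = 0.4888
Minimum integer c = ⌊0.4888⌋ + 1 = 1
Check: 1·14.71 = 14.71 > 7.19, while 0·14.71 = 0.00 ≤ 7.19

Final: 1 servers


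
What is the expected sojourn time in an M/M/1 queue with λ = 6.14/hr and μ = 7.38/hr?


W = 1/(μ−λ) = 1/(7.38 − 6.14) = 1/1.24 = 0.8065 hr

Final: 0.8065 hr


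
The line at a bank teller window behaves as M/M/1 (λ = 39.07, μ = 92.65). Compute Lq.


ρ = 39.07/92.65 = 0.4217
Lq = ρ²/(1−ρ) = 0.1778/0.5783 = 0.3075

Final: 0.3075


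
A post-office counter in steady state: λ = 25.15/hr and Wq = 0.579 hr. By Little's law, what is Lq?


Lq = λWq = 25.15·0.579 = 14.5618

Final: 14.5618


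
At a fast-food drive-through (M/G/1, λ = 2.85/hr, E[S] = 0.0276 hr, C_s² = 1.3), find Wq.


ρ = λ·E[S] = 2.85·0.0276 = 0.07866
E[S²] = E[S]²(1+C_s²) = 0.0276²·(1+1.3) = 0.001752
Wq = λ·E[S²]/(2(1−ρ)) = 2.85·0.001752/(2·0.9213) = 0.002710 hr

Final: 0.002710 hr


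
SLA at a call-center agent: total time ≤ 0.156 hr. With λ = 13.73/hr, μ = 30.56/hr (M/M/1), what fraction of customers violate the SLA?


W ~ Exponential(μ−λ) for M/M/1.
μ − λ = 30.56 − 13.73 = 16.8300
P(W > t) = e^{−(μ−λ)t} = e^{−2.6255} = 0.072405

Final: 0.072405


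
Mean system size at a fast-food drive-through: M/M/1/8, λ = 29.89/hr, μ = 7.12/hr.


ρ = 29.89/7.12 = 4.1980
L = ρ[1 − (K+1)ρ^K + Kρ^(K+1)] / [(1−ρ)(1−ρ^(K+1))]
Numerator: 4.1980·(1 − 9·96464.467489 + 8·404961.086132) = 9955676.742492
Denominator: (-3.1980)·(-404960.086132) = 1295076.005790
L = 9955676.742492/1295076.005790 = 7.6873

Final: 7.6873


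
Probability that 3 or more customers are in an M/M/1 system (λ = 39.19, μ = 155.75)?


ρ = 39.19/155.75 = 0.2516
P(N ≥ n) = ρ^n = 0.2516^3 = 0.015931

Final: 0.015931


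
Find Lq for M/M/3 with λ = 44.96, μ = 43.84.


a = λ/μ = 1.0255; ρ = a/3 = 0.3418
P₀ = 0.354037
Lq = P₀·a^c·ρ / (c!·(1−ρ)²) = 0.354037·1.07862·0.3418/(6·0.43316)
= 0.05023

Final: 0.05023


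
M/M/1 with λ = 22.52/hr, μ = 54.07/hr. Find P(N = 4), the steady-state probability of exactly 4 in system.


ρ = 22.52/54.07 = 0.4165
P_n = (1−ρ)·ρ^n = (1 − 0.4165)·0.4165^4 = 0.5835·0.030092 = 0.017559

Final: 0.017559


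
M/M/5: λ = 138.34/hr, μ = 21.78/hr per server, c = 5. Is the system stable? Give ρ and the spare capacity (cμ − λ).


Total capacity cμ = 5·21.78 = 108.90/hr
ρ = λ/(cμ) = 138.34/108.90 = 1.2703
Stable ⇔ ρ < 1: NO
Spare capacity = cμ − λ = 108.90 − 138.34 = -29.44/hr

Final: ρ = 1.2703; unstable; margin = -29.44/hr


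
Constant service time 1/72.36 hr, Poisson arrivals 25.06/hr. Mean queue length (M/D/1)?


ρ = 25.06/72.36 = 0.3463
M/D/1: Lq = ρ²/(2(1−ρ)) = 0.1199/(2·0.6537) = 0.09174

Final: 0.09174


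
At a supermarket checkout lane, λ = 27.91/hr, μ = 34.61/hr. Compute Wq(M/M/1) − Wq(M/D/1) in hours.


ρ = 27.91/34.61 = 0.8064
Wq(M/M/1) = ρ/(μ−λ) = 0.8064/6.70 = 0.12036 hr
Wq(M/D/1) = ρ/(2(μ−λ)) = 0.06018 hr
Savings = 0.12036 − 0.06018 = 0.06018 hr

Final: 0.06018 hr


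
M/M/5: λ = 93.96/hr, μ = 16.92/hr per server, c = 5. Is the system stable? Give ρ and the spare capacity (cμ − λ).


Total capacity cμ = 5·16.92 = 84.60/hr
ρ = λ/(cμ) = 93.96/84.60 = 1.1106
Stable ⇔ ρ < 1: NO
Spare capacity = cμ − λ = 84.60 − 93.96 = -9.36/hr

Final: ρ = 1.1106; unstable; margin = -9.36/hr


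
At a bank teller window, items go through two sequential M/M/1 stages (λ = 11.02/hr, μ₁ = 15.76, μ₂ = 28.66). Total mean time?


Each node sees arrival rate λ = 11.02/hr (tandem ⇒ throughput preserved).
W₁ = 1/(μ₁−λ) = 1/(15.76−11.02) = 0.21097 hr
W₂ = 1/(μ₂−λ) = 1/(28.66−11.02) = 0.05669 hr
W_total = W₁ + W₂ = 0.21097 + 0.05669 = 0.26766 hr

Final: 0.26766 hr


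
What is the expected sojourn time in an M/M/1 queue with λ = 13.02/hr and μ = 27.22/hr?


W = 1/(μ−λ) = 1/(27.22 − 13.02) = 1/14.20 = 0.07042 hr

Final: 0.07042 hr


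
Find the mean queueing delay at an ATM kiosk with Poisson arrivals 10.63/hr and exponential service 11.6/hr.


ρ = 10.63/11.6 = 0.9164
Wq = ρ/(μ−λ) = 0.9164/(11.6 − 10.63) = 0.9164/0.9700 = 0.9447 hr

Final: 0.9447 hr


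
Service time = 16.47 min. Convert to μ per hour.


μ = 1/(service time) in consistent units.
1 hour = 60 min, so μ = 60/16.47 = 3.6430 per hour

Final: 3.6430 /hr


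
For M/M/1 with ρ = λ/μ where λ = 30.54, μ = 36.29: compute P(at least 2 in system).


ρ = 30.54/36.29 = 0.8416
P(N ≥ n) = ρ^n = 0.8416^2 = 0.708213

Final: 0.708213


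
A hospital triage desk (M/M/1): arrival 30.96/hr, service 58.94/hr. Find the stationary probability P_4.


ρ = 30.96/58.94 = 0.5253
P_n = (1−ρ)·ρ^n = (1 − 0.5253)·0.5253^4 = 0.4747·0.076131 = 0.036141

Final: 0.036141


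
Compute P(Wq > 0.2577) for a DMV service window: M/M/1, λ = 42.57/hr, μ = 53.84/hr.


ρ = 42.57/53.84 = 0.7907
P(Wq > t) = ρ·e^{−(μ−λ)t} = 0.7907·e^{−2.9043}
= 0.7907·0.054788 = 0.043320

Final: 0.043320


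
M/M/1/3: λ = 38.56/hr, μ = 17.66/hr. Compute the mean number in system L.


ρ = 38.56/17.66 = 2.1835
L = ρ[1 − (K+1)ρ^K + Kρ^(K+1)] / [(1−ρ)(1−ρ^(K+1))]
Numerator: 2.1835·(1 − 4·10.409718 + 3·22.729260) = 60.152089
Denominator: (-1.1835)·(-21.729260) = 25.715829
L = 60.152089/25.715829 = 2.3391

Final: 2.3391


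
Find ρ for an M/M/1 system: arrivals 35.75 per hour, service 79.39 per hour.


ρ = λ/μ = 35.75/79.39 = 0.4503

Final: 0.4503


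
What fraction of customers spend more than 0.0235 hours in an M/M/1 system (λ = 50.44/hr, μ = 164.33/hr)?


W ~ Exponential(μ−λ) for M/M/1.
μ − λ = 164.33 − 50.44 = 113.8900
P(W > t) = e^{−(μ−λ)t} = e^{−2.6764} = 0.068809

Final: 0.068809


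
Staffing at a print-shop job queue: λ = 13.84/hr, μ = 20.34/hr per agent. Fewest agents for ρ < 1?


Stability requires cμ > λ ⇔ c > λ/μ.
λ/μ = 13.84/20.34 = 0.6804
Minimum integer c = ⌊0.6804⌋ + 1 = 1
Check: 1·20.34 = 20.34 > 13.84, while 0·20.34 = 0.00 ≤ 13.84

Final: 1 servers


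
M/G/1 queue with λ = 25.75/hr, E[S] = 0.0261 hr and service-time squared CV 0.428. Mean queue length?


ρ = λ·E[S] = 25.75·0.0261 = 0.6721
Lq = ρ²(1+C_s²)/(2(1−ρ)) = 0.4517·(1+0.428)/(2·0.3279)
= 0.4517·1.4280/0.6558 = 0.98347

Final: 0.98347


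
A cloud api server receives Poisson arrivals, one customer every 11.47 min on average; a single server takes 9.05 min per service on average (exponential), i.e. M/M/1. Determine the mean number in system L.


λ = 60/11.47 = 5.2310 /hr
μ = 60/9.05 = 6.6298 /hr
ρ = λ/μ = 5.2310/6.6298 = 0.7890
L = ρ/(1−ρ) = 0.7890/0.2110 = 3.7397

Final: 3.7397


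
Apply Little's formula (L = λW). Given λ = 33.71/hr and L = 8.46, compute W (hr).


W = L/λ = 8.46/33.71 = 0.2510 hr

Final: 0.2510 hr


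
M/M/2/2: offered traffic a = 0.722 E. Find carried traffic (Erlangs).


B(2,0.722) = 0.131462 (Erlang-B)
Carried load = a(1 − B) = 0.722·(1 − 0.131462) = 0.722·0.868538 = 0.6271 E

Final: 0.6271 Erlangs


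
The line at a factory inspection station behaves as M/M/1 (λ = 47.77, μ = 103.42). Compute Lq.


ρ = 47.77/103.42 = 0.4619
Lq = ρ²/(1−ρ) = 0.2134/0.5381 = 0.3965

Final: 0.3965


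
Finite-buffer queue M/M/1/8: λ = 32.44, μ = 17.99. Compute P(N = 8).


ρ = λ/μ = 32.44/17.99 = 1.8032
P_K = (1−ρ)ρ^K/(1−ρ^(K+1)) = (-0.8032·111.788585)/(1 − 201.579860)
= -89.791276/-200.579860 = 0.447658

Final: 0.447658


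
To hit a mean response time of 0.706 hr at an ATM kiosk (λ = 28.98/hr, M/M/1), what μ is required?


W = 1/(μ−λ) ⇒ μ − λ = 1/W = 1/0.706 = 1.4164
μ = λ + 1/W = 28.98 + 1.4164 = 30.3964 per hr

Final: 30.3964 /hr


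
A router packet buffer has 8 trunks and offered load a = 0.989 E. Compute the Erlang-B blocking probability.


B(c,a) = (a^c/c!) / Σ_{k=0}^{c} a^k/k!
a^8/8! = 0.00002270
Σ terms (k=0..8): 1.00000 + 0.98900 + 0.48906 + 0.16123 + 0.03986 + 0.007885 + 0.001300 + 0.0001836 + 0.00002270 = 2.688542
B = 0.00002270/2.688542 = 0.000008444

Final: 0.000008444


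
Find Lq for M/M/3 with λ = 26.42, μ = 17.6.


a = λ/μ = 1.5011; ρ = a/3 = 0.5004
P₀ = 0.210249
Lq = P₀·a^c·ρ / (c!·(1−ρ)²) = 0.210249·3.38268·0.5004/(6·0.24962)
= 0.23761

Final: 0.23761


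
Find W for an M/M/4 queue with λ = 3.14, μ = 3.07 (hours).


a = 1.0228; ρ = 0.2557; P₀ = 0.359008
Lq = P₀·a^c·ρ/(c!(1−ρ)²) = 0.007556
Wq = Lq/λ = 0.007556/3.14 = 0.002406 hr
W = Wq + 1/μ = 0.002406 + 0.32573 = 0.32814 hr

Final: 0.32814 hr


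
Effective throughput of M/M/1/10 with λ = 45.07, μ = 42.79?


ρ = 1.0533; P_K = (1−ρ)ρ^10/(1−ρ^11) = 0.116278
λ_eff = λ(1 − P_K) = 45.07·(1 − 0.116278) = 45.07·0.883722 = 39.8293 /hr

Final: 39.8293 /hr


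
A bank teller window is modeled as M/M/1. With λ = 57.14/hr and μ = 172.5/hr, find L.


ρ = λ/μ = 57.14/172.5 = 0.3312
L = ρ/(1−ρ) = 0.3312/(1 − 0.3312) = 0.3312/0.6688 = 0.4953

Final: 0.4953


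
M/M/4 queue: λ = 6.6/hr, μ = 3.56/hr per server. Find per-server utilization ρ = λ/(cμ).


ρ = λ/(cμ) = 6.6/(4·3.56) = 6.6/14.24 = 0.4635

Final: 0.4635


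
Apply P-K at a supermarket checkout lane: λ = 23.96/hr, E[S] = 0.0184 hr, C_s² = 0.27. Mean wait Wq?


ρ = λ·E[S] = 23.96·0.0184 = 0.4409
E[S²] = E[S]²(1+C_s²) = 0.0184²·(1+0.27) = 0.0004300
Wq = λ·E[S²]/(2(1−ρ)) = 23.96·0.0004300/(2·0.5591) = 0.009213 hr

Final: 0.009213 hr


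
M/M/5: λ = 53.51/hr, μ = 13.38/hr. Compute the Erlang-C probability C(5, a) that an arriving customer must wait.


a = λ/μ = 3.9993; ρ = a/5 = 0.7999
P₀ = 0.013002 (from M/M/c formula)
C(c,a) = [a^c/(c!(1−ρ))]·P₀ = [1023.04371/(120·0.2001)]·0.013002
= 42.59499·0.013002 = 0.553824

Final: 0.553824


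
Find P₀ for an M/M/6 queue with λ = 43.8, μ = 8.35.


a = λ/μ = 43.8/8.35 = 5.2455; ρ = a/c = 0.8743
Σ_{k=0}^{5} a^k/k! (terms k=0..5) = 1.00000 + 5.24551 + 13.75768 + 24.05535 + 31.54564 + 33.09458 = 108.69876
Tail: a^6/(6!(1−ρ)) = 20831.75264/(720·0.1257) = 230.08616
P₀ = 1/(108.69876 + 230.08616) = 1/338.78492 = 0.002952

Final: 0.002952


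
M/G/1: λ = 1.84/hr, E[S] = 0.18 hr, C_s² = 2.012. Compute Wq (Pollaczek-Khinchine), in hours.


ρ = λ·E[S] = 1.84·0.18 = 0.3312
E[S²] = E[S]²(1+C_s²) = 0.18²·(1+2.012) = 0.097589
Wq = λ·E[S²]/(2(1−ρ)) = 1.84·0.097589/(2·0.6688) = 0.13424 hr

Final: 0.13424 hr


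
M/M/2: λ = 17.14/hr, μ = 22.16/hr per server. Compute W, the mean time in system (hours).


a = 0.7735; ρ = 0.3867; P₀ = 0.442239
Lq = P₀·a^c·ρ/(c!(1−ρ)²) = 0.13603
Wq = Lq/λ = 0.13603/17.14 = 0.007936 hr
W = Wq + 1/μ = 0.007936 + 0.04513 = 0.05306 hr

Final: 0.05306 hr


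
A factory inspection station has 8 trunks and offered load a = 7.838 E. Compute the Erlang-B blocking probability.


B(c,a) = (a^c/c!) / Σ_{k=0}^{c} a^k/k!
a^8/8! = 353.282032
Σ terms (k=0..8): 1.00000 + 7.83800 + 30.71712 + 80.25360 + 157.25693 + 246.51596 + 322.03202 + 360.58386 + 353.28203 = 1559.479527
B = 353.282032/1559.479527 = 0.226538

Final: 0.226538


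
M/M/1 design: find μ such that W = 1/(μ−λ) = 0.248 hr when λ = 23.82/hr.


W = 1/(μ−λ) ⇒ μ − λ = 1/W = 1/0.248 = 4.0323
μ = λ + 1/W = 23.82 + 4.0323 = 27.8523 per hr

Final: 27.8523 /hr


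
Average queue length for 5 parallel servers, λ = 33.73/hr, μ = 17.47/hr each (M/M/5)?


a = λ/μ = 1.9307; ρ = a/5 = 0.3861
P₀ = 0.144146
Lq = P₀·a^c·ρ / (c!·(1−ρ)²) = 0.144146·26.82978·0.3861/(120·0.37681)
= 0.03303

Final: 0.03303


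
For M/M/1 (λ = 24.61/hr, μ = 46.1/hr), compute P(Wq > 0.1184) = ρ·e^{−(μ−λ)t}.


ρ = 24.61/46.1 = 0.5338
P(Wq > t) = ρ·e^{−(μ−λ)t} = 0.5338·e^{−2.5444}
= 0.5338·0.078519 = 0.041916

Final: 0.041916


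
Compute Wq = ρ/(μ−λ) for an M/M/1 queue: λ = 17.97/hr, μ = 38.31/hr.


ρ = 17.97/38.31 = 0.4691
Wq = ρ/(μ−λ) = 0.4691/(38.31 − 17.97) = 0.4691/20.34 = 0.02306 hr

Final: 0.02306 hr


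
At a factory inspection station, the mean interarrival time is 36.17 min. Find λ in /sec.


λ = 1/(interarrival time) in consistent units.
1 second = 0.0166667 min, so λ = 0.0166667/36.17 = 0.0004608 per second

Final: 0.0004608 /sec


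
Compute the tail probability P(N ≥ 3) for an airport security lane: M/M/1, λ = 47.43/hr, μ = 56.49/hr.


ρ = 47.43/56.49 = 0.8396
P(N ≥ n) = ρ^n = 0.8396^3 = 0.591895

Final: 0.591895


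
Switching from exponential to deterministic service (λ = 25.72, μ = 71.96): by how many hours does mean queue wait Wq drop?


ρ = 25.72/71.96 = 0.3574
Wq(M/M/1) = ρ/(μ−λ) = 0.3574/46.24 = 0.007730 hr
Wq(M/D/1) = ρ/(2(μ−λ)) = 0.003865 hr
Savings = 0.007730 − 0.003865 = 0.003865 hr

Final: 0.003865 hr


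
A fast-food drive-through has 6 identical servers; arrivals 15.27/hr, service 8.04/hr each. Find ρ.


ρ = λ/(cμ) = 15.27/(6·8.04) = 15.27/48.24 = 0.3165

Final: 0.3165


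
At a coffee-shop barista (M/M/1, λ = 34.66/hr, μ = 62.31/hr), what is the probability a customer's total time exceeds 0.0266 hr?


W ~ Exponential(μ−λ) for M/M/1.
μ − λ = 62.31 − 34.66 = 27.6500
P(W > t) = e^{−(μ−λ)t} = e^{−0.7355} = 0.479271

Final: 0.479271


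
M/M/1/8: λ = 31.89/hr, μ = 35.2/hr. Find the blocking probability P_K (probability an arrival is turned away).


ρ = λ/μ = 31.89/35.2 = 0.9060
P_K = (1−ρ)ρ^K/(1−ρ^(K+1)) = (0.09403·0.453832)/(1 − 0.411156)
= 0.042676/0.588844 = 0.072474

Final: 0.072474


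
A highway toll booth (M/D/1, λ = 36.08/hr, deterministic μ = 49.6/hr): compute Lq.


ρ = 36.08/49.6 = 0.7274
M/D/1: Lq = ρ²/(2(1−ρ)) = 0.5291/(2·0.2726) = 0.97061

Final: 0.97061


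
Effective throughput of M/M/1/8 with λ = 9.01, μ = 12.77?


ρ = 0.7056; P_K = (1−ρ)ρ^8/(1−ρ^9) = 0.018902
λ_eff = λ(1 − P_K) = 9.01·(1 − 0.018902) = 9.01·0.981098 = 8.8397 /hr

Final: 8.8397 /hr


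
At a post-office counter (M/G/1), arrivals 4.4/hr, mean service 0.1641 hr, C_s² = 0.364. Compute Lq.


ρ = λ·E[S] = 4.4·0.1641 = 0.7220
Lq = ρ²(1+C_s²)/(2(1−ρ)) = 0.5213·(1+0.364)/(2·0.2780)
= 0.5213·1.3640/0.5559 = 1.27916

Final: 1.27916


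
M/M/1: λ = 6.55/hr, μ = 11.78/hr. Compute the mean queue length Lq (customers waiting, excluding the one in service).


ρ = 6.55/11.78 = 0.5560
Lq = ρ²/(1−ρ) = 0.3092/0.4440 = 0.6964

Final: 0.6964


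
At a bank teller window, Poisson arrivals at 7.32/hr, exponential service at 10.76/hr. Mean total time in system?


W = 1/(μ−λ) = 1/(10.76 − 7.32) = 1/3.44 = 0.2907 hr

Final: 0.2907 hr


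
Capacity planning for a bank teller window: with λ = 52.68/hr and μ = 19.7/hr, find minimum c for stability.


Stability requires cμ > λ ⇔ c > λ/μ.
λ/μ = 52.68/19.7 = 2.6741
Minimum integer c = ⌊2.6741⌋ + 1 = 3
Check: 3·19.7 = 59.10 > 52.68, while 2·19.7 = 39.40 ≤ 52.68

Final: 3 servers


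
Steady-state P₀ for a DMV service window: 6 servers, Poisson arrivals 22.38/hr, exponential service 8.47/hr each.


a = λ/μ = 22.38/8.47 = 2.6423; ρ = a/c = 0.4404
Σ_{k=0}^{5} a^k/k! (terms k=0..5) = 1.00000 + 2.64227 + 3.49079 + 3.07453 + 2.03093 + 1.07325 = 13.31177
Tail: a^6/(6!(1−ρ)) = 340.29850/(720·0.5596) = 0.84456
P₀ = 1/(13.31177 + 0.84456) = 1/14.15633 = 0.070640

Final: 0.070640


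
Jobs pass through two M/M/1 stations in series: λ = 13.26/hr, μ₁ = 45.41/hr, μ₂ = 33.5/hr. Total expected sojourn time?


Each node sees arrival rate λ = 13.26/hr (tandem ⇒ throughput preserved).
W₁ = 1/(μ₁−λ) = 1/(45.41−13.26) = 0.03110 hr
W₂ = 1/(μ₂−λ) = 1/(33.5−13.26) = 0.04941 hr
W_total = W₁ + W₂ = 0.03110 + 0.04941 = 0.08051 hr

Final: 0.08051 hr


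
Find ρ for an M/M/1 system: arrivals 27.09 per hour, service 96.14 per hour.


ρ = λ/μ = 27.09/96.14 = 0.2818

Final: 0.2818


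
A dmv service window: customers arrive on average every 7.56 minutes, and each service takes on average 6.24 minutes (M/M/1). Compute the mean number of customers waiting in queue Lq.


λ = 60/7.56 = 7.9365 /hr
μ = 60/6.24 = 9.6154 /hr
ρ = λ/μ = 7.9365/9.6154 = 0.8254
Lq = ρ²/(1−ρ) = 0.6813/0.1746 = 3.9019

Final: 3.9019


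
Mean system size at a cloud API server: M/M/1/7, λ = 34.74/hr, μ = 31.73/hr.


ρ = 34.74/31.73 = 1.0949
L = ρ[1 − (K+1)ρ^K + Kρ^(K+1)] / [(1−ρ)(1−ρ^(K+1))]
Numerator: 1.0949·(1 − 8·1.885898 + 7·2.064800) = 0.401173
Denominator: (-0.09486)·(-1.064800) = 0.101010
L = 0.401173/0.101010 = 3.9716

Final: 3.9716


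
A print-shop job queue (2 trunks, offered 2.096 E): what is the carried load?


B(2,2.096) = 0.415033 (Erlang-B)
Carried load = a(1 − B) = 2.096·(1 − 0.415033) = 2.096·0.584967 = 1.2261 E

Final: 1.2261 Erlangs


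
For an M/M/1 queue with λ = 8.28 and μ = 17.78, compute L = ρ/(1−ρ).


ρ = λ/μ = 8.28/17.78 = 0.4657
L = ρ/(1−ρ) = 0.4657/(1 − 0.4657) = 0.4657/0.5343 = 0.8716

Final: 0.8716


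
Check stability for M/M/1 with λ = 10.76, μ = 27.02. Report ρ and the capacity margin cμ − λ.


Total capacity cμ = 1·27.02 = 27.02/hr
ρ = λ/(cμ) = 10.76/27.02 = 0.3982
Stable ⇔ ρ < 1: YES
Spare capacity = cμ − λ = 27.02 − 10.76 = 16.26/hr

Final: ρ = 0.3982; stable; margin = 16.26/hr


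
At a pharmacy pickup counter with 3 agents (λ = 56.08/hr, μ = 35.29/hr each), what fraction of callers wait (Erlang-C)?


a = λ/μ = 1.5891; ρ = a/3 = 0.5297
P₀ = 0.189612 (from M/M/c formula)
C(c,a) = [a^c/(c!(1−ρ))]·P₀ = [4.01300/(6·0.4703)]·0.189612
= 1.42216·0.189612 = 0.269659

Final: 0.269659


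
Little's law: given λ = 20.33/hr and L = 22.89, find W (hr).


W = L/λ = 22.89/20.33 = 1.1259 hr

Final: 1.1259 hr


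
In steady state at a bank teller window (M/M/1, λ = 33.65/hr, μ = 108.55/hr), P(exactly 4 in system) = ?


ρ = 33.65/108.55 = 0.3100
P_n = (1−ρ)·ρ^n = (1 − 0.3100)·0.3100^4 = 0.6900·0.009235 = 0.006372

Final: 0.006372


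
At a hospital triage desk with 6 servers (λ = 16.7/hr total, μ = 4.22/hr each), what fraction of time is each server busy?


ρ = λ/(cμ) = 16.7/(6·4.22) = 16.7/25.32 = 0.6596

Final: 0.6596


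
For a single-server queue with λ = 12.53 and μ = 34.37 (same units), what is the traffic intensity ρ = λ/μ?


ρ = λ/μ = 12.53/34.37 = 0.3646

Final: 0.3646


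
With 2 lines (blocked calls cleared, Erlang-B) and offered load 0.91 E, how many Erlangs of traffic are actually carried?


B(2,0.91) = 0.178159 (Erlang-B)
Carried load = a(1 − B) = 0.91·(1 − 0.178159) = 0.91·0.821841 = 0.7479 E

Final: 0.7479 Erlangs


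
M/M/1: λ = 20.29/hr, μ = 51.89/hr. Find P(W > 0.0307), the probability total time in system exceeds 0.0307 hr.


W ~ Exponential(μ−λ) for M/M/1.
μ − λ = 51.89 − 20.29 = 31.6000
P(W > t) = e^{−(μ−λ)t} = e^{−0.9701} = 0.379038

Final: 0.379038


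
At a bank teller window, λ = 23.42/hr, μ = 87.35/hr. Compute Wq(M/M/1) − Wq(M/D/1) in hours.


ρ = 23.42/87.35 = 0.2681
Wq(M/M/1) = ρ/(μ−λ) = 0.2681/63.93 = 0.004194 hr
Wq(M/D/1) = ρ/(2(μ−λ)) = 0.002097 hr
Savings = 0.004194 − 0.002097 = 0.002097 hr

Final: 0.002097 hr


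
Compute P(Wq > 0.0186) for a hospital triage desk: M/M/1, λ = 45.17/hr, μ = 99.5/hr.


ρ = 45.17/99.5 = 0.4540
P(Wq > t) = ρ·e^{−(μ−λ)t} = 0.4540·e^{−1.0105}
= 0.4540·0.364023 = 0.165256

Final: 0.165256


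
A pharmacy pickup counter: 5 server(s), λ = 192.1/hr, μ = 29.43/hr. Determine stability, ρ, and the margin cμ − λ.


Total capacity cμ = 5·29.43 = 147.15/hr
ρ = λ/(cμ) = 192.1/147.15 = 1.3055
Stable ⇔ ρ < 1: NO
Spare capacity = cμ − λ = 147.15 − 192.1 = -44.95/hr

Final: ρ = 1.3055; unstable; margin = -44.95/hr


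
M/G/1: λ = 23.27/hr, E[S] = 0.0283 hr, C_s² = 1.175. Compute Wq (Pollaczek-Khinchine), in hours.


ρ = λ·E[S] = 23.27·0.0283 = 0.6585
E[S²] = E[S]²(1+C_s²) = 0.0283²·(1+1.175) = 0.001742
Wq = λ·E[S²]/(2(1−ρ)) = 23.27·0.001742/(2·0.3415) = 0.05936 hr

Final: 0.05936 hr


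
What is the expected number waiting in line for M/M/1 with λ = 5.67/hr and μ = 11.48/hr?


ρ = 5.67/11.48 = 0.4939
Lq = ρ²/(1−ρ) = 0.2439/0.5061 = 0.4820

Final: 0.4820


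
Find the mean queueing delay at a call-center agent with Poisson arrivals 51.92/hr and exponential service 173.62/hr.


ρ = 51.92/173.62 = 0.2990
Wq = ρ/(μ−λ) = 0.2990/(173.62 − 51.92) = 0.2990/121.70 = 0.002457 hr

Final: 0.002457 hr


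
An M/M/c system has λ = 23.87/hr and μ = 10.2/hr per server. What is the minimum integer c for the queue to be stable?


Stability requires cμ > λ ⇔ c > λ/μ.
λ/μ = 23.87/10.2 = 2.3402
Minimum integer c = ⌊2.3402⌋ + 1 = 3
Check: 3·10.2 = 30.60 > 23.87, while 2·10.2 = 20.40 ≤ 23.87

Final: 3 servers


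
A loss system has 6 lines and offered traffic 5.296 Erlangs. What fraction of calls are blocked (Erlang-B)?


B(c,a) = (a^c/c!) / Σ_{k=0}^{c} a^k/k!
a^6/6! = 30.644699
Σ terms (k=0..6): 1.00000 + 5.29600 + 14.02381 + 24.75670 + 32.77787 + 34.71831 + 30.64470 = 143.217383
B = 30.644699/143.217383 = 0.213973

Final: 0.213973


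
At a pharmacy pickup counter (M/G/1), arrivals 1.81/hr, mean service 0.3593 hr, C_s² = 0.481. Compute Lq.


ρ = λ·E[S] = 1.81·0.3593 = 0.6503
Lq = ρ²(1+C_s²)/(2(1−ρ)) = 0.4229·(1+0.481)/(2·0.3497)
= 0.4229·1.4810/0.6993 = 0.89566

Final: 0.89566


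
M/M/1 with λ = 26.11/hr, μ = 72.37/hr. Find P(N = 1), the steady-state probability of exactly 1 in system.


ρ = 26.11/72.37 = 0.3608
P_n = (1−ρ)·ρ^n = (1 − 0.3608)·0.3608^1 = 0.6392·0.360785 = 0.230619

Final: 0.230619


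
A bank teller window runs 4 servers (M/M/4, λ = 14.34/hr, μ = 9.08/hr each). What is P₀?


a = λ/μ = 14.34/9.08 = 1.5793; ρ = a/c = 0.3948
Σ_{k=0}^{3} a^k/k! (terms k=0..3) = 1.00000 + 1.57930 + 1.24709 + 0.65651 = 4.48289
Tail: a^4/(4!(1−ρ)) = 6.22090/(24·0.6052) = 0.42831
P₀ = 1/(4.48289 + 0.42831) = 1/4.91120 = 0.203616

Final: 0.203616


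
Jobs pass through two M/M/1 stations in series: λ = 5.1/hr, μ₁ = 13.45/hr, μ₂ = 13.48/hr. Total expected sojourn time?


Each node sees arrival rate λ = 5.1/hr (tandem ⇒ throughput preserved).
W₁ = 1/(μ₁−λ) = 1/(13.45−5.1) = 0.11976 hr
W₂ = 1/(μ₂−λ) = 1/(13.48−5.1) = 0.11933 hr
W_total = W₁ + W₂ = 0.11976 + 0.11933 = 0.23909 hr

Final: 0.23909 hr


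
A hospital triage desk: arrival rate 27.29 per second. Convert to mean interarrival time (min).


Mean interarrival time = 1/λ = 1/27.29 second = 0.03664 second
In minutes: 0.03664 × 0.0166667 = 0.0006107 min

Final: 0.0006107 min


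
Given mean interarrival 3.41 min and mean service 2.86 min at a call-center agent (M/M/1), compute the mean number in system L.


λ = 60/3.41 = 17.5953 /hr
μ = 60/2.86 = 20.9790 /hr
ρ = λ/μ = 17.5953/20.9790 = 0.8387
L = ρ/(1−ρ) = 0.8387/0.1613 = 5.2000

Final: 5.2000


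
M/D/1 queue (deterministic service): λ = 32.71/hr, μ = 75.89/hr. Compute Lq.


ρ = 32.71/75.89 = 0.4310
M/D/1: Lq = ρ²/(2(1−ρ)) = 0.1858/(2·0.5690) = 0.16325

Final: 0.16325


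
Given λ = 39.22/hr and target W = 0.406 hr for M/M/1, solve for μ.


W = 1/(μ−λ) ⇒ μ − λ = 1/W = 1/0.406 = 2.4631
μ = λ + 1/W = 39.22 + 2.4631 = 41.6831 per hr

Final: 41.6831 /hr


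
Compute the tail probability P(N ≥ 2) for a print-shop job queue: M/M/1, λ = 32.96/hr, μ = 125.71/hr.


ρ = 32.96/125.71 = 0.2622
P(N ≥ n) = ρ^n = 0.2622^2 = 0.068744

Final: 0.068744


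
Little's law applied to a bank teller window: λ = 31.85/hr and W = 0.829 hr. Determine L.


L = λW = 31.85·0.829 = 26.4036

Final: 26.4036


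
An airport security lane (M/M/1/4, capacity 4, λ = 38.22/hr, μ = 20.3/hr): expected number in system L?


ρ = 38.22/20.3 = 1.8828
L = ρ[1 − (K+1)ρ^K + Kρ^(K+1)] / [(1−ρ)(1−ρ^(K+1))]
Numerator: 1.8828·(1 − 5·12.565465 + 4·23.657738) = 61.761310
Denominator: (-0.8828)·(-22.657738) = 20.001314
L = 61.761310/20.001314 = 3.0879

Final: 3.0879


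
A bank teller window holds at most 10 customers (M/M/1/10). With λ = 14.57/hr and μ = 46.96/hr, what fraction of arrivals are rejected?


ρ = λ/μ = 14.57/46.96 = 0.3103
P_K = (1−ρ)ρ^K/(1−ρ^(K+1)) = (0.6897·0.000008266)/(1 − 0.000002565)
= 0.000005702/0.999997 = 0.000005702

Final: 0.000005702


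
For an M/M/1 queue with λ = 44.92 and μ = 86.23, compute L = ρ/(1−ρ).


ρ = λ/μ = 44.92/86.23 = 0.5209
L = ρ/(1−ρ) = 0.5209/(1 − 0.5209) = 0.5209/0.4791 = 1.0874

Final: 1.0874


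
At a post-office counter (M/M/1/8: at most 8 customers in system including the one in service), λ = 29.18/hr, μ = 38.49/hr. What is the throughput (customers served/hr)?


ρ = 0.7581; P_K = (1−ρ)ρ^8/(1−ρ^9) = 0.028774
λ_eff = λ(1 − P_K) = 29.18·(1 − 0.028774) = 29.18·0.971226 = 28.3404 /hr

Final: 28.3404 /hr


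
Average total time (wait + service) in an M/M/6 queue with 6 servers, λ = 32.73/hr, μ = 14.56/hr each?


a = 2.2479; ρ = 0.3747; P₀ = 0.105300
Lq = P₀·a^c·ρ/(c!(1−ρ)²) = 0.01808
Wq = Lq/λ = 0.01808/32.73 = 0.0005524 hr
W = Wq + 1/μ = 0.0005524 + 0.06868 = 0.06923 hr

Final: 0.06923 hr


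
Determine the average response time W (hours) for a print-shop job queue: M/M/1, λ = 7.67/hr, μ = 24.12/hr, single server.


W = 1/(μ−λ) = 1/(24.12 − 7.67) = 1/16.45 = 0.06079 hr

Final: 0.06079 hr


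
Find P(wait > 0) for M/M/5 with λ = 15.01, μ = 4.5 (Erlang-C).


a = λ/μ = 3.3356; ρ = a/5 = 0.6671
P₀ = 0.031668 (from M/M/c formula)
C(c,a) = [a^c/(c!(1−ρ))]·P₀ = [412.89621/(120·0.3329)]·0.031668
= 10.33619·0.031668 = 0.327326

Final: 0.327326


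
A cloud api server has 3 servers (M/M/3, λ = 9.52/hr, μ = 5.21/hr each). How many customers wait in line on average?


a = λ/μ = 1.8273; ρ = a/3 = 0.6091
P₀ = 0.140888
Lq = P₀·a^c·ρ / (c!·(1−ρ)²) = 0.140888·6.10095·0.6091/(6·0.15281)
= 0.57100

Final: 0.57100


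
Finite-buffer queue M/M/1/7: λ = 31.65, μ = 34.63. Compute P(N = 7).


ρ = λ/μ = 31.65/34.63 = 0.9139
P_K = (1−ρ)ρ^K/(1−ρ^(K+1)) = (0.08605·0.532658)/(1 − 0.486822)
= 0.045837/0.513178 = 0.089319

Final: 0.089319


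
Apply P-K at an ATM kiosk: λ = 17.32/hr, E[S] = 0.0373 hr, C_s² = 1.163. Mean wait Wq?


ρ = λ·E[S] = 17.32·0.0373 = 0.6460
E[S²] = E[S]²(1+C_s²) = 0.0373²·(1+1.163) = 0.003009
Wq = λ·E[S²]/(2(1−ρ)) = 17.32·0.003009/(2·0.3540) = 0.07363 hr

Final: 0.07363 hr


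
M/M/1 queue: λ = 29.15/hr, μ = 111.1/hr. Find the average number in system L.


ρ = λ/μ = 29.15/111.1 = 0.2624
L = ρ/(1−ρ) = 0.2624/(1 − 0.2624) = 0.2624/0.7376 = 0.3557

Final: 0.3557


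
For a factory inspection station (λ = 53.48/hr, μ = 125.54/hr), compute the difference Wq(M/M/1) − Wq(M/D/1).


ρ = 53.48/125.54 = 0.4260
Wq(M/M/1) = ρ/(μ−λ) = 0.4260/72.06 = 0.005912 hr
Wq(M/D/1) = ρ/(2(μ−λ)) = 0.002956 hr
Savings = 0.005912 − 0.002956 = 0.002956 hr

Final: 0.002956 hr


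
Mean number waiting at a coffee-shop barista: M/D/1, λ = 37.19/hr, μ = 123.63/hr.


ρ = 37.19/123.63 = 0.3008
M/D/1: Lq = ρ²/(2(1−ρ)) = 0.09049/(2·0.6992) = 0.06471

Final: 0.06471


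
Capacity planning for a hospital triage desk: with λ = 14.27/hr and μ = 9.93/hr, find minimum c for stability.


Stability requires cμ > λ ⇔ c > λ/μ.
λ/μ = 14.27/9.93 = 1.4371
Minimum integer c = ⌊1.4371⌋ + 1 = 2
Check: 2·9.93 = 19.86 > 14.27, while 1·9.93 = 9.93 ≤ 14.27

Final: 2 servers


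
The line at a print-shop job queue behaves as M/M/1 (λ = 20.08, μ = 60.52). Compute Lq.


ρ = 20.08/60.52 = 0.3318
Lq = ρ²/(1−ρ) = 0.1101/0.6682 = 0.1647

Final: 0.1647


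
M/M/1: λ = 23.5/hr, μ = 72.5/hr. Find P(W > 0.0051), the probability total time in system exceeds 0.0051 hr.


W ~ Exponential(μ−λ) for M/M/1.
μ − λ = 72.5 − 23.5 = 49.0000
P(W > t) = e^{−(μ−λ)t} = e^{−0.2499} = 0.778879

Final: 0.778879


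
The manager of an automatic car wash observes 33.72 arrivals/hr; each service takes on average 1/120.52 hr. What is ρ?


ρ = λ/μ = 33.72/120.52 = 0.2798

Final: 0.2798


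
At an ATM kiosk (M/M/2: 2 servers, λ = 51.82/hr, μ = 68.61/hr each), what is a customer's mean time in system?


a = 0.7553; ρ = 0.3776; P₀ = 0.451756
Lq = P₀·a^c·ρ/(c!(1−ρ)²) = 0.12563
Wq = Lq/λ = 0.12563/51.82 = 0.002424 hr
W = Wq + 1/μ = 0.002424 + 0.01458 = 0.01700 hr

Final: 0.01700 hr


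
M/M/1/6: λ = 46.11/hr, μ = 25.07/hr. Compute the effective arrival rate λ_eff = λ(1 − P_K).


ρ = 1.8393; P_K = (1−ρ)ρ^6/(1−ρ^7) = 0.462800
λ_eff = λ(1 − P_K) = 46.11·(1 − 0.462800) = 46.11·0.537200 = 24.7703 /hr

Final: 24.7703 /hr


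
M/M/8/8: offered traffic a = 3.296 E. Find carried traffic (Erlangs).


B(8,3.296) = 0.012880 (Erlang-B)
Carried load = a(1 − B) = 3.296·(1 − 0.012880) = 3.296·0.987120 = 3.2535 E

Final: 3.2535 Erlangs


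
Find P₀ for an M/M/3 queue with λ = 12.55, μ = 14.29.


a = λ/μ = 12.55/14.29 = 0.8782; ρ = a/c = 0.2927
Σ_{k=0}^{2} a^k/k! (terms k=0..2) = 1.00000 + 0.87824 + 0.38565 = 2.26389
Tail: a^3/(3!(1−ρ)) = 0.67738/(6·0.7073) = 0.15963
P₀ = 1/(2.26389 + 0.15963) = 1/2.42351 = 0.412624

Final: 0.412624


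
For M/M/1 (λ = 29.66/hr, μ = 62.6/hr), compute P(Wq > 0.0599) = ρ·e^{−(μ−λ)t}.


ρ = 29.66/62.6 = 0.4738
P(Wq > t) = ρ·e^{−(μ−λ)t} = 0.4738·e^{−1.9731}
= 0.4738·0.139024 = 0.065870

Final: 0.065870


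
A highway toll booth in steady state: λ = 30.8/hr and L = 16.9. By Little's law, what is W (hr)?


W = L/λ = 16.9/30.8 = 0.5487 hr

Final: 0.5487 hr


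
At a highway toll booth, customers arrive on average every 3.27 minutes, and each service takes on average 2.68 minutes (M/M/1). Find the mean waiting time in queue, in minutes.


λ = 60/3.27 = 18.3486 /hr
μ = 60/2.68 = 22.3881 /hr
ρ = λ/μ = 18.3486/22.3881 = 0.8196
Wq = ρ/(μ−λ) = 0.8196/(22.3881−18.3486) = 0.20289 hr
In minutes: 0.20289·60 = 12.174 min

Final: 12.174 min


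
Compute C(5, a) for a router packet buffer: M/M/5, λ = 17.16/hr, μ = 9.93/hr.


a = λ/μ = 1.7281; ρ = a/5 = 0.3456
P₀ = 0.177016 (from M/M/c formula)
C(c,a) = [a^c/(c!(1−ρ))]·P₀ = [15.41133/(120·0.6544)]·0.177016
= 0.19626·0.177016 = 0.034741

Final: 0.034741


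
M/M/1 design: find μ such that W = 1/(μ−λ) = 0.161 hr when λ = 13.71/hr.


W = 1/(μ−λ) ⇒ μ − λ = 1/W = 1/0.161 = 6.2112
μ = λ + 1/W = 13.71 + 6.2112 = 19.9212 per hr

Final: 19.9212 /hr


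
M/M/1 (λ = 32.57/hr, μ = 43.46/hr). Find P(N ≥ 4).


ρ = 32.57/43.46 = 0.7494
P(N ≥ n) = ρ^n = 0.7494^4 = 0.315437

Final: 0.315437


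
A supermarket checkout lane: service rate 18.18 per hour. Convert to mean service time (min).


Mean service time = 1/μ = 1/18.18 hour = 0.05501 hour
In minutes: 0.05501 × 60 = 3.3003 min

Final: 3.3003 min


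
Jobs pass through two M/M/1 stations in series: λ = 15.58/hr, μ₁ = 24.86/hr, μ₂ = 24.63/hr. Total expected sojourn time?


Each node sees arrival rate λ = 15.58/hr (tandem ⇒ throughput preserved).
W₁ = 1/(μ₁−λ) = 1/(24.86−15.58) = 0.10776 hr
W₂ = 1/(μ₂−λ) = 1/(24.63−15.58) = 0.11050 hr
W_total = W₁ + W₂ = 0.10776 + 0.11050 = 0.21826 hr

Final: 0.21826 hr


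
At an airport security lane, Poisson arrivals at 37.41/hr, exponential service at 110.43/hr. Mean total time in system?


W = 1/(μ−λ) = 1/(110.43 − 37.41) = 1/73.02 = 0.01369 hr

Final: 0.01369 hr


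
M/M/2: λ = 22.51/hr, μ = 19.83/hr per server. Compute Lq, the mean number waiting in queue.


a = λ/μ = 1.1351; ρ = a/2 = 0.5676
P₀ = 0.275857
Lq = P₀·a^c·ρ / (c!·(1−ρ)²) = 0.275857·1.28856·0.5676/(2·0.18699)
= 0.53946

Final: 0.53946


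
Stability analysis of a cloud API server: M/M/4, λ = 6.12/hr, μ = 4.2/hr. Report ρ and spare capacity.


Total capacity cμ = 4·4.2 = 16.80/hr
ρ = λ/(cμ) = 6.12/16.80 = 0.3643
Stable ⇔ ρ < 1: YES
Spare capacity = cμ − λ = 16.80 − 6.12 = 10.68/hr

Final: ρ = 0.3643; stable; margin = 10.68/hr


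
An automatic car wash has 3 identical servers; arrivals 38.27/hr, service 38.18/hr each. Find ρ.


ρ = λ/(cμ) = 38.27/(3·38.18) = 38.27/114.54 = 0.3341

Final: 0.3341


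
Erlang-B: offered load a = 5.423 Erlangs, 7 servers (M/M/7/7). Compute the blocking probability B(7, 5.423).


B(c,a) = (a^c/c!) / Σ_{k=0}^{c} a^k/k!
a^7/7! = 27.368229
Σ terms (k=0..7): 1.00000 + 5.42300 + 14.70446 + 26.58077 + 36.03688 + 39.08560 + 35.32687 + 27.36823 = 185.525810
B = 27.368229/185.525810 = 0.147517

Final: 0.147517


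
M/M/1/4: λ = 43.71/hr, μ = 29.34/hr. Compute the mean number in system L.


ρ = 43.71/29.34 = 1.4898
L = ρ[1 − (K+1)ρ^K + Kρ^(K+1)] / [(1−ρ)(1−ρ^(K+1))]
Numerator: 1.4898·(1 − 5·4.925868 + 4·7.338436) = 8.528070
Denominator: (-0.4898)·(-6.338436) = 3.104408
L = 8.528070/3.104408 = 2.7471

Final: 2.7471


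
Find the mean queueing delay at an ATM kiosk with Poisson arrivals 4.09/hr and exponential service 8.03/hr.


ρ = 4.09/8.03 = 0.5093
Wq = ρ/(μ−λ) = 0.5093/(8.03 − 4.09) = 0.5093/3.94 = 0.1293 hr

Final: 0.1293 hr


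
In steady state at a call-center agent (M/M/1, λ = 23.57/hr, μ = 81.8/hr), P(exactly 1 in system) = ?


ρ = 23.57/81.8 = 0.2881
P_n = (1−ρ)·ρ^n = (1 − 0.2881)·0.2881^1 = 0.7119·0.288142 = 0.205116

Final: 0.205116


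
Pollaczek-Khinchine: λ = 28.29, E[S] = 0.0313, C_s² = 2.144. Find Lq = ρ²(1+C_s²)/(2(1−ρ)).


ρ = λ·E[S] = 28.29·0.0313 = 0.8855
Lq = ρ²(1+C_s²)/(2(1−ρ)) = 0.7841·(1+2.144)/(2·0.1145)
= 0.7841·3.1440/0.2290 = 10.76253

Final: 10.76253


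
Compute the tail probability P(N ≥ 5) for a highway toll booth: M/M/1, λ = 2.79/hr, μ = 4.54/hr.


ρ = 2.79/4.54 = 0.6145
P(N ≥ n) = ρ^n = 0.6145^5 = 0.087648

Final: 0.087648


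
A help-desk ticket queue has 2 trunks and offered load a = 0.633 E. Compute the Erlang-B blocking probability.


B(c,a) = (a^c/c!) / Σ_{k=0}^{c} a^k/k!
a^2/2! = 0.200345
Σ terms (k=0..2): 1.00000 + 0.63300 + 0.20034 = 1.833344
B = 0.200345/1.833344 = 0.109278

Final: 0.109278


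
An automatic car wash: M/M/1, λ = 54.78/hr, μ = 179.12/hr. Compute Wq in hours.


ρ = 54.78/179.12 = 0.3058
Wq = ρ/(μ−λ) = 0.3058/(179.12 − 54.78) = 0.3058/124.34 = 0.002460 hr

Final: 0.002460 hr


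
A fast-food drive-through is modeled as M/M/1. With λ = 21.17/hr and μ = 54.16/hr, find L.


ρ = λ/μ = 21.17/54.16 = 0.3909
L = ρ/(1−ρ) = 0.3909/(1 − 0.3909) = 0.3909/0.6091 = 0.6417

Final: 0.6417


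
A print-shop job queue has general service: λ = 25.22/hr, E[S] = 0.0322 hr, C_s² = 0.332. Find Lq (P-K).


ρ = λ·E[S] = 25.22·0.0322 = 0.8121
Lq = ρ²(1+C_s²)/(2(1−ρ)) = 0.6595·(1+0.332)/(2·0.1879)
= 0.6595·1.3320/0.3758 = 2.33729

Final: 2.33729


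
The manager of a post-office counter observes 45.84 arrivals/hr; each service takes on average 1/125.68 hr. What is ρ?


ρ = λ/μ = 45.84/125.68 = 0.3647

Final: 0.3647


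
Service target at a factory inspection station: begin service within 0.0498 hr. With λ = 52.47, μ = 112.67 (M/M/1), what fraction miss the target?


ρ = 52.47/112.67 = 0.4657
P(Wq > t) = ρ·e^{−(μ−λ)t} = 0.4657·e^{−2.9980}
= 0.4657·0.049889 = 0.023233

Final: 0.023233


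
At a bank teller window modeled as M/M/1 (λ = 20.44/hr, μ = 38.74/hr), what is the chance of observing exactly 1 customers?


ρ = 20.44/38.74 = 0.5276
P_n = (1−ρ)·ρ^n = (1 − 0.5276)·0.5276^1 = 0.4724·0.527620 = 0.249237

Final: 0.249237


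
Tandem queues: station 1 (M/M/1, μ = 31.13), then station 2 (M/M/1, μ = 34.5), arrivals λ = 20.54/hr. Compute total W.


Each node sees arrival rate λ = 20.54/hr (tandem ⇒ throughput preserved).
W₁ = 1/(μ₁−λ) = 1/(31.13−20.54) = 0.09443 hr
W₂ = 1/(μ₂−λ) = 1/(34.5−20.54) = 0.07163 hr
W_total = W₁ + W₂ = 0.09443 + 0.07163 = 0.16606 hr

Final: 0.16606 hr


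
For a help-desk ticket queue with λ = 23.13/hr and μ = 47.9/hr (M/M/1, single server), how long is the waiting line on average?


ρ = 23.13/47.9 = 0.4829
Lq = ρ²/(1−ρ) = 0.2332/0.5171 = 0.4509

Final: 0.4509


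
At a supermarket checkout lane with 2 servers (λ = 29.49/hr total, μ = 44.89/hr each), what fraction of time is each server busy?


ρ = λ/(cμ) = 29.49/(2·44.89) = 29.49/89.78 = 0.3285

Final: 0.3285


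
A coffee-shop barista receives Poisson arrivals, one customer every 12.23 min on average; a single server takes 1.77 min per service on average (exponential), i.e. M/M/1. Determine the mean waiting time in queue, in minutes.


λ = 60/12.23 = 4.9060 /hr
μ = 60/1.77 = 33.8983 /hr
ρ = λ/μ = 4.9060/33.8983 = 0.1447
Wq = ρ/(μ−λ) = 0.1447/(33.8983−4.9060) = 0.004992 hr
In minutes: 0.004992·60 = 0.2995 min

Final: 0.2995 min


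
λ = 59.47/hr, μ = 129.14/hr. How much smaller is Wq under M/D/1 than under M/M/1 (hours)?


ρ = 59.47/129.14 = 0.4605
Wq(M/M/1) = ρ/(μ−λ) = 0.4605/69.67 = 0.006610 hr
Wq(M/D/1) = ρ/(2(μ−λ)) = 0.003305 hr
Savings = 0.006610 − 0.003305 = 0.003305 hr

Final: 0.003305 hr


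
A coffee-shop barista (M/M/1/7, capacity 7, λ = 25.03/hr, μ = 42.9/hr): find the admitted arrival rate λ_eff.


ρ = 0.5834; P_K = (1−ρ)ρ^7/(1−ρ^8) = 0.009718
λ_eff = λ(1 − P_K) = 25.03·(1 − 0.009718) = 25.03·0.990282 = 24.7868 /hr

Final: 24.7868 /hr


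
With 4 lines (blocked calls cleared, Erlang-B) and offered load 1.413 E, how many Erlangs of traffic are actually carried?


B(4,1.413) = 0.041036 (Erlang-B)
Carried load = a(1 − B) = 1.413·(1 − 0.041036) = 1.413·0.958964 = 1.3550 E

Final: 1.3550 Erlangs


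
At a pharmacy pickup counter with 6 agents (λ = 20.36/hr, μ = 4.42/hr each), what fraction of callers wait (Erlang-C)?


a = λ/μ = 4.6063; ρ = a/6 = 0.7677
P₀ = 0.007958 (from M/M/c formula)
C(c,a) = [a^c/(c!(1−ρ))]·P₀ = [9552.85148/(720·0.2323)]·0.007958
= 57.12068·0.007958 = 0.454540

Final: 0.454540


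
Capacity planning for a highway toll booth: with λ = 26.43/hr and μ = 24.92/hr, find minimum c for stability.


Stability requires cμ > λ ⇔ c > λ/μ.
λ/μ = 26.43/24.92 = 1.0606
Minimum integer c = ⌊1.0606⌋ + 1 = 2
Check: 2·24.92 = 49.84 > 26.43, while 1·24.92 = 24.92 ≤ 26.43

Final: 2 servers


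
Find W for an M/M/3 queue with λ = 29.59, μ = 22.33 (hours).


a = 1.3251; ρ = 0.4417; P₀ = 0.256559
Lq = P₀·a^c·ρ/(c!(1−ρ)²) = 0.14100
Wq = Lq/λ = 0.14100/29.59 = 0.004765 hr
W = Wq + 1/μ = 0.004765 + 0.04478 = 0.04955 hr

Final: 0.04955 hr


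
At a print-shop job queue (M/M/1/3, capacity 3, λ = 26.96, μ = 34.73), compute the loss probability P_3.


ρ = λ/μ = 26.96/34.73 = 0.7763
P_K = (1−ρ)ρ^K/(1−ρ^(K+1)) = (0.2237·0.467784)/(1 − 0.363129)
= 0.104655/0.636871 = 0.164327

Final: 0.164327
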